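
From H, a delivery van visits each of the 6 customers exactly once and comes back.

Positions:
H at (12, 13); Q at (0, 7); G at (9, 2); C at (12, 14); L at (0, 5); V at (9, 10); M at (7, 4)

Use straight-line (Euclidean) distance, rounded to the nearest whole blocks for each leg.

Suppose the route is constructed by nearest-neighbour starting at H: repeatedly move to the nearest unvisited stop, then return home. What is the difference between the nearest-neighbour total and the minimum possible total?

From H: C=1, V=4, M=10, G=11, Q=13, L=14 → choose C (1).
From C: V=5, M=11, G=12, Q=14, L=15 → choose V (5).
From V: M=6, G=8, Q=9, L=10 → choose M (6).
From M: G=3, L=7, Q=8 → choose G (3).
From G: L=9, Q=10 → choose L (9).
From L: Q=2 → choose Q (2).
NN route H → C → V → M → G → L → Q → H costs 39.
Optimal: H → G → M → L → Q → V → C → H costs 38 (by enumerating all 360 distinct tours).
Excess = 39 − 38 = 1.

The nearest-neighbour route is 1 blocks longer than optimal.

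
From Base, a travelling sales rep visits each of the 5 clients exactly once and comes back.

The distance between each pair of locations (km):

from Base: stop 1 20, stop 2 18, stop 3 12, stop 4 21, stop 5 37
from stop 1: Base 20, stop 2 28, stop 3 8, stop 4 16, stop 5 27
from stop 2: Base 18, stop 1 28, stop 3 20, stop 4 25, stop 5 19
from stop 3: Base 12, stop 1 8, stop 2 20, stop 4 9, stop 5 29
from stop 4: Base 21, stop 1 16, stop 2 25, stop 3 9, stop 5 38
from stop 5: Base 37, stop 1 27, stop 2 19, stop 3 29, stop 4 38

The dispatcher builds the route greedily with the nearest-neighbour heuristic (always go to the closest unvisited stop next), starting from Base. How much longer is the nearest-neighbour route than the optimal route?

Base: stop 3=12, stop 2=18, stop 1=20, stop 4=21, stop 5=37 ⇒ stop 3
stop 3: stop 1=8, stop 4=9, stop 2=20, stop 5=29 ⇒ stop 1
stop 1: stop 4=16, stop 5=27, stop 2=28 ⇒ stop 4
stop 4: stop 2=25, stop 5=38 ⇒ stop 2
stop 2: stop 5=19 ⇒ stop 5
NN route Base → stop 3 → stop 1 → stop 4 → stop 2 → stop 5 → Base costs 117.
Optimal: Base → stop 2 → stop 5 → stop 1 → stop 4 → stop 3 → Base costs 101 (by enumerating all 60 distinct tours).
Excess = 117 − 101 = 16.

Excess over optimum: 16 km.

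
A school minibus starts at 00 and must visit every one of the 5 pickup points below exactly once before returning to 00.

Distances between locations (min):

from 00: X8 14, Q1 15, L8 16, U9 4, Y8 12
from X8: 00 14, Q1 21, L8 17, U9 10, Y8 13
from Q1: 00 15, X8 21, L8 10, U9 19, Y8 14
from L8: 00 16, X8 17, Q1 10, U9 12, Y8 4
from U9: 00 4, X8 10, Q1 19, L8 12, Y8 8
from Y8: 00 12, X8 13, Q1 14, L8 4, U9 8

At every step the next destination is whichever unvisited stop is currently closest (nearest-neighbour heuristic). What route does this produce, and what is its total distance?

Nearest-neighbour total = 61 min; route 00 → U9 → Y8 → L8 → Q1 → X8 → 00.

00 → [U9:4 / Y8:12 / X8:14 / Q1:15 / L8:16] → U9 (4)
U9 → [Y8:8 / X8:10 / L8:12 / Q1:19] → Y8 (8)
Y8 → [L8:4 / X8:13 / Q1:14] → L8 (4)
L8 → [Q1:10 / X8:17] → Q1 (10)
Q1 → [X8:21] → X8 (21)
Return X8→00: 14.
Total = 4 + 8 + 4 + 10 + 21 + 14 = 61.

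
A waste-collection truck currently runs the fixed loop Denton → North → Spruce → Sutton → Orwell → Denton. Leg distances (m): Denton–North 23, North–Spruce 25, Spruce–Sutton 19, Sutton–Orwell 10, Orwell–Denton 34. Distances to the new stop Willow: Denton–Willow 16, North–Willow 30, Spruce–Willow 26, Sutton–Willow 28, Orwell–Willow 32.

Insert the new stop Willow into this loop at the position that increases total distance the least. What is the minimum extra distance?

Adding 14 m by placing Willow on the Orwell–Denton leg.

Insertion cost between consecutive stops i–j is d(i,Willow) + d(Willow,j) − d(i,j):
  between Denton and North: 16 + 30 − 23 = 23
  between North and Spruce: 30 + 26 − 25 = 31
  between Spruce and Sutton: 26 + 28 − 19 = 35
  between Sutton and Orwell: 28 + 32 − 10 = 50
  between Orwell and Denton: 32 + 16 − 34 = 14
Cheapest insertion is between Orwell and Denton, adding 14.
New total = 111 + 14 = 125.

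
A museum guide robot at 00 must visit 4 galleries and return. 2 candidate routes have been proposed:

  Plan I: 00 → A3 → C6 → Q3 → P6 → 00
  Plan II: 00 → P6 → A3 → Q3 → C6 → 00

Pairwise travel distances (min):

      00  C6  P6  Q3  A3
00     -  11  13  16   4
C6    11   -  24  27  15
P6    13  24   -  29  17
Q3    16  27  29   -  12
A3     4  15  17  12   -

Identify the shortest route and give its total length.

80 min — Plan II is the shortest.

Plan I: 4 + 15 + 27 + 29 + 13 = 88
Plan II: 13 + 17 + 12 + 27 + 11 = 80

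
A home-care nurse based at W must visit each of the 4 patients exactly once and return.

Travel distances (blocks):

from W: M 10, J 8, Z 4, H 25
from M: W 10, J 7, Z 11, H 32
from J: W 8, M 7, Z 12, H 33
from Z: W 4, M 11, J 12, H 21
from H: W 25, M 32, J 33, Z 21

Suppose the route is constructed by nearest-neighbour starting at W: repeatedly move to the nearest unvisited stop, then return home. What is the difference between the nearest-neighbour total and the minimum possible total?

From W: Z=4, J=8, M=10, H=25 → choose Z (4).
From Z: M=11, J=12, H=21 → choose M (11).
From M: J=7, H=32 → choose J (7).
From J: H=33 → choose H (33).
NN route W → Z → M → J → H → W costs 80.
Optimal: W → J → M → Z → H → W costs 72 (by enumerating all 12 distinct tours).
Excess = 80 − 72 = 8.

8 blocks longer than the optimal tour.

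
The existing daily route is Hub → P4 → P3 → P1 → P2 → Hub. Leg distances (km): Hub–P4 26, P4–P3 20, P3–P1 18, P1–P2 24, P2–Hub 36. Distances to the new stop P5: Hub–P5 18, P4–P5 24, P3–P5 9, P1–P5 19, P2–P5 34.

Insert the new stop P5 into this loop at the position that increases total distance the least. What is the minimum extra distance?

Insertion cost between consecutive stops i–j is d(i,P5) + d(P5,j) − d(i,j):
  between Hub and P4: 18 + 24 − 26 = 16
  between P4 and P3: 24 + 9 − 20 = 13
  between P3 and P1: 9 + 19 − 18 = 10
  between P1 and P2: 19 + 34 − 24 = 29
  between P2 and Hub: 34 + 18 − 36 = 16
Cheapest insertion is between P3 and P1, adding 10.
New total = 124 + 10 = 134.

Adding 10 km by placing P5 on the P3–P1 leg.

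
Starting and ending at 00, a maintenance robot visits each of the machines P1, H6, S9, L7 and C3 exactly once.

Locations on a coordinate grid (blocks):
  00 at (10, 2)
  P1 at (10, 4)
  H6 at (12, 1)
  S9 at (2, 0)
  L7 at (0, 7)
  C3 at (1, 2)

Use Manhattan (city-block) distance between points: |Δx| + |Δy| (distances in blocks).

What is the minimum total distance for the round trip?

Shortest round trip = 38 blocks.

There are 60 distinct closed tours to check (reversals are equivalent).
00 - P1 - H6 - S9 - L7 - C3 - 00: 2+5+11+9+6+9 = 42
00 - P1 - H6 - S9 - C3 - L7 - 00: 2+5+11+3+6+15 = 42
00 - P1 - H6 - L7 - S9 - C3 - 00: 2+5+18+9+3+9 = 46
00 - P1 - H6 - L7 - C3 - S9 - 00: 2+5+18+6+3+10 = 44
00 - P1 - H6 - C3 - S9 - L7 - 00: 2+5+12+3+9+15 = 46
00 - P1 - H6 - C3 - L7 - S9 - 00: 2+5+12+6+9+10 = 44
00 - P1 - S9 - H6 - L7 - C3 - 00: 2+12+11+18+6+9 = 58
00 - P1 - S9 - H6 - C3 - L7 - 00: 2+12+11+12+6+15 = 58
00 - P1 - S9 - L7 - H6 - C3 - 00: 2+12+9+18+12+9 = 62
00 - P1 - S9 - L7 - C3 - H6 - 00: 2+12+9+6+12+3 = 44
00 - P1 - S9 - C3 - H6 - L7 - 00: 2+12+3+12+18+15 = 62
00 - P1 - S9 - C3 - L7 - H6 - 00: 2+12+3+6+18+3 = 44
00 - P1 - L7 - H6 - S9 - C3 - 00: 2+13+18+11+3+9 = 56
00 - P1 - L7 - H6 - C3 - S9 - 00: 2+13+18+12+3+10 = 58
… (46 more)
00 - P1 - L7 - C3 - S9 - H6 - 00: 2+13+6+3+11+3 = 38  ← best
The minimum is 38.
One optimal route: 00 → P1 → L7 → C3 → S9 → H6 → 00 (or its reverse).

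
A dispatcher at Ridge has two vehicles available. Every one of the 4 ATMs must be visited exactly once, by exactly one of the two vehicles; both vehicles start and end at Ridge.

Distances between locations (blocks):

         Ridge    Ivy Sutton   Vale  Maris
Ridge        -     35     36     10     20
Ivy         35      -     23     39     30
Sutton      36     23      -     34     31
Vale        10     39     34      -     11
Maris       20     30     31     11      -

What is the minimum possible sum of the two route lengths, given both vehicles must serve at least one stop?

Try each way of splitting the stops between the two vehicles (each non-empty) and, for each split, find the best tour for each vehicle:
  {Ivy} + {Sutton, Vale, Maris}: 70 + 88 = 158
  {Sutton} + {Ivy, Vale, Maris}: 72 + 86 = 158
  {Ivy, Sutton} + {Vale, Maris}: 94 + 41 = 135
  {Vale} + {Ivy, Sutton, Maris}: 20 + 109 = 129
  {Ivy, Vale} + {Sutton, Maris}: 84 + 87 = 171
  {Sutton, Vale} + {Ivy, Maris}: 80 + 85 = 165
  … (7 splits in total)
Best: vehicle 1 Ridge → Vale → Ridge = 20; vehicle 2 Ridge → Ivy → Sutton → Maris → Ridge = 109; combined 129.

Minimum combined distance: 129 blocks.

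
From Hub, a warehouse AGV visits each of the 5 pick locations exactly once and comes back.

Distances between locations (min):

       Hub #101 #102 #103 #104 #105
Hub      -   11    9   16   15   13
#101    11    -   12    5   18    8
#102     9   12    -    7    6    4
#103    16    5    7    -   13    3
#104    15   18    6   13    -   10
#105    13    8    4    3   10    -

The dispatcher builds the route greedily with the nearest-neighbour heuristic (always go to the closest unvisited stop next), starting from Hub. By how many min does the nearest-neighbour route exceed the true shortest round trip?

The nearest-neighbour route is 10 min longer than optimal.

From Hub: #102=9, #101=11, #105=13, #104=15, #103=16 → choose #102 (9).
From #102: #105=4, #104=6, #103=7, #101=12 → choose #105 (4).
From #105: #103=3, #101=8, #104=10 → choose #103 (3).
From #103: #101=5, #104=13 → choose #101 (5).
From #101: #104=18 → choose #104 (18).
NN route Hub → #102 → #105 → #103 → #101 → #104 → Hub costs 54.
Optimal: Hub → #101 → #103 → #105 → #102 → #104 → Hub costs 44 (by enumerating all 60 distinct tours).
Excess = 54 − 44 = 10.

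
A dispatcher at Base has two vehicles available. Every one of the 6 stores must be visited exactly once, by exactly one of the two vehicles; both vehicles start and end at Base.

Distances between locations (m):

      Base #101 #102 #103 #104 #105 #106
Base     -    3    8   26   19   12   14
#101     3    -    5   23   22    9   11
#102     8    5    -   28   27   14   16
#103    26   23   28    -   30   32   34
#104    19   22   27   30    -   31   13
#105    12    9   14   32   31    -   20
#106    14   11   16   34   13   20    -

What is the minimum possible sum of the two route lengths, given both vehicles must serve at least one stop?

Try each way of splitting the stops between the two vehicles (each non-empty) and, for each split, find the best tour for each vehicle:
  {#101} + {#102, #103, #104, #105, #106}: 6 + 111 = 117
  {#102} + {#101, #103, #104, #105, #106}: 16 + 101 = 117
  {#101, #102} + {#103, #104, #105, #106}: 16 + 101 = 117
  {#103} + {#101, #102, #104, #105, #106}: 52 + 74 = 126
  {#101, #103} + {#102, #104, #105, #106}: 52 + 74 = 126
  {#102, #103} + {#101, #104, #105, #106}: 62 + 64 = 126
  … (31 splits in total)
Best: vehicle 1 Base → #101 → Base = 6; vehicle 2 Base → #102 → #103 → #104 → #106 → #105 → Base = 111; combined 117.

117 m — the smallest possible combined total.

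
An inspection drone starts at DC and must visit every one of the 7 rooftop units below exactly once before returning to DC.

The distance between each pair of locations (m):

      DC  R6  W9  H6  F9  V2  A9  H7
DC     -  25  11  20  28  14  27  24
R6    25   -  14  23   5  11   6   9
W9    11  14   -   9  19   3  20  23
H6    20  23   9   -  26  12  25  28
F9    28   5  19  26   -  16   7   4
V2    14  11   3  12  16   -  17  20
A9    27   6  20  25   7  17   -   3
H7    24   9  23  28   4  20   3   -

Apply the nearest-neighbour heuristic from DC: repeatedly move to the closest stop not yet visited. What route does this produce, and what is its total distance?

Nearest-neighbour total = 82 m; route DC → W9 → V2 → R6 → F9 → H7 → A9 → H6 → DC.

At DC the remaining stops are W9 11, V2 14, H6 20, H7 24, R6 25, A9 27, F9 28; go to W9.
At W9 the remaining stops are V2 3, H6 9, R6 14, F9 19, A9 20, H7 23; go to V2.
At V2 the remaining stops are R6 11, H6 12, F9 16, A9 17, H7 20; go to R6.
At R6 the remaining stops are F9 5, A9 6, H7 9, H6 23; go to F9.
At F9 the remaining stops are H7 4, A9 7, H6 26; go to H7.
At H7 the remaining stops are A9 3, H6 28; go to A9.
At A9 the remaining stops are H6 25; go to H6.
Return H6→DC: 20.
Total = 11 + 3 + 11 + 5 + 4 + 3 + 25 + 20 = 82.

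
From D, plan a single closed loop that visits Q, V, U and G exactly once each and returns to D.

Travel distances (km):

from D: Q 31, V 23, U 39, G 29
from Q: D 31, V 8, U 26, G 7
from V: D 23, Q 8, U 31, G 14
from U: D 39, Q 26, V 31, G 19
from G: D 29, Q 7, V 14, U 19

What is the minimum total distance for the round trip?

There are 12 distinct closed tours to check (reversals are equivalent).
D-Q-V-U-G-D: 31+8+31+19+29 = 118
D-Q-V-G-U-D: 31+8+14+19+39 = 111
D-Q-U-V-G-D: 31+26+31+14+29 = 131
D-Q-U-G-V-D: 31+26+19+14+23 = 113
D-Q-G-V-U-D: 31+7+14+31+39 = 122
D-Q-G-U-V-D: 31+7+19+31+23 = 111
D-V-Q-U-G-D: 23+8+26+19+29 = 105
D-V-Q-G-U-D: 23+8+7+19+39 = 96
D-V-U-Q-G-D: 23+31+26+7+29 = 116
D-V-G-Q-U-D: 23+14+7+26+39 = 109
D-U-Q-V-G-D: 39+26+8+14+29 = 116
D-U-V-Q-G-D: 39+31+8+7+29 = 114
The minimum is 96.
One optimal route: D → V → Q → G → U → D (or its reverse).

96 km — the shortest possible round trip.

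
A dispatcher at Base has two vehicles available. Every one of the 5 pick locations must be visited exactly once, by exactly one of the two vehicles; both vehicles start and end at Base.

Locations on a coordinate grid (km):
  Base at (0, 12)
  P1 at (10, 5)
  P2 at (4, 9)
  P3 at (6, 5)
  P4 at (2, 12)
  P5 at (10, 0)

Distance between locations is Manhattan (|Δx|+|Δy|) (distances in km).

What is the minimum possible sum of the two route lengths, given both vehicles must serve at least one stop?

Minimum combined distance: 48 km.

Try each way of splitting the stops between the two vehicles (each non-empty) and, for each split, find the best tour for each vehicle:
  {P1} + {P2, P3, P4, P5}: 34 + 44 = 78
  {P2} + {P1, P3, P4, P5}: 14 + 44 = 58
  {P1, P2} + {P3, P4, P5}: 34 + 44 = 78
  {P3} + {P1, P2, P4, P5}: 26 + 44 = 70
  {P1, P3} + {P2, P4, P5}: 34 + 44 = 78
  {P2, P3} + {P1, P4, P5}: 26 + 44 = 70
  … (15 splits in total)
  {P4} + {P1, P2, P3, P5}: 4 + 44 = 48  ← best
Best: vehicle 1 Base → P4 → Base = 4; vehicle 2 Base → P1 → P5 → P3 → P2 → Base = 44; combined 48.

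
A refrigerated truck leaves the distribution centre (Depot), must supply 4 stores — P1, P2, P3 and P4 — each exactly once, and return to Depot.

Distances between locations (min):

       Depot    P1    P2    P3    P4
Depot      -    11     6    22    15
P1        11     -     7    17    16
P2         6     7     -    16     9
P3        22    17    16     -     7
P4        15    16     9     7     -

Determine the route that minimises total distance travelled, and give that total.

Minimum total distance: 50 min.

With 4 stops there are 4!/2 = 12 distinct round trips (a route and its reverse cost the same).
Depot → P1 → P2 → P3 → P4 → Depot: 11+7+16+7+15 = 56
Depot → P1 → P2 → P4 → P3 → Depot: 11+7+9+7+22 = 56
Depot → P1 → P3 → P2 → P4 → Depot: 11+17+16+9+15 = 68
Depot → P1 → P3 → P4 → P2 → Depot: 11+17+7+9+6 = 50
Depot → P1 → P4 → P2 → P3 → Depot: 11+16+9+16+22 = 74
Depot → P1 → P4 → P3 → P2 → Depot: 11+16+7+16+6 = 56
Depot → P2 → P1 → P3 → P4 → Depot: 6+7+17+7+15 = 52
Depot → P2 → P1 → P4 → P3 → Depot: 6+7+16+7+22 = 58
Depot → P2 → P3 → P1 → P4 → Depot: 6+16+17+16+15 = 70
Depot → P2 → P4 → P1 → P3 → Depot: 6+9+16+17+22 = 70
Depot → P3 → P1 → P2 → P4 → Depot: 22+17+7+9+15 = 70
Depot → P3 → P2 → P1 → P4 → Depot: 22+16+7+16+15 = 76
The minimum is 50.
One optimal route: Depot → P1 → P3 → P4 → P2 → Depot (or its reverse).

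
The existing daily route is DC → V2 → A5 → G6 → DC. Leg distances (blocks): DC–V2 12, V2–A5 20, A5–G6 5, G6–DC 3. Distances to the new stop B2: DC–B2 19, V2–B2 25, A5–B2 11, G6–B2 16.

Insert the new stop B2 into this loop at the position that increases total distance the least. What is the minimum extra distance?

Adding 16 blocks by placing B2 on the V2–A5 leg.

Insertion cost between consecutive stops i–j is d(i,B2) + d(B2,j) − d(i,j):
  between DC and V2: 19 + 25 − 12 = 32
  between V2 and A5: 25 + 11 − 20 = 16
  between A5 and G6: 11 + 16 − 5 = 22
  between G6 and DC: 16 + 19 − 3 = 32
Cheapest insertion is between V2 and A5, adding 16.
New total = 40 + 16 = 56.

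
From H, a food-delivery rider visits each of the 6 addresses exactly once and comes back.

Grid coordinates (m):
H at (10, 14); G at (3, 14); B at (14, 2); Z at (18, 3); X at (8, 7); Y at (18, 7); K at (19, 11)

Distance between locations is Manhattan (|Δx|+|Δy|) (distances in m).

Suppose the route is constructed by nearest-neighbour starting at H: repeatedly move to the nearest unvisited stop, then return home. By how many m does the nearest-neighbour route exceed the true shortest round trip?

Excess over optimum: 8 m.

From H: G=7, X=9, K=12, Y=15, B=16, Z=19 → choose G (7).
From G: X=12, K=19, Y=22, B=23, Z=26 → choose X (12).
From X: Y=10, B=11, Z=14, K=15 → choose Y (10).
From Y: Z=4, K=5, B=9 → choose Z (4).
From Z: B=5, K=9 → choose B (5).
From B: K=14 → choose K (14).
NN route H → G → X → Y → Z → B → K → H costs 64.
Optimal: H → G → X → B → Z → Y → K → H costs 56 (by enumerating all 360 distinct tours).
Excess = 64 − 56 = 8.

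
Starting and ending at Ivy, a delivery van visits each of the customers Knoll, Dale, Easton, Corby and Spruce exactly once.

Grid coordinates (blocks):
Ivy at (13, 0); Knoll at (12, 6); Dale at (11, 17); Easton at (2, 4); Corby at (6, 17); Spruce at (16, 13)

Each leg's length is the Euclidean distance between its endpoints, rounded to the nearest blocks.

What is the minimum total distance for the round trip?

Ivy→Knoll→Dale→Easton→Corby→Spruce→Ivy: 6+11+16+14+11+13 = 71
Ivy→Knoll→Dale→Easton→Spruce→Corby→Ivy: 6+11+16+17+11+18 = 79
Ivy→Knoll→Dale→Corby→Easton→Spruce→Ivy: 6+11+5+14+17+13 = 66
Ivy→Knoll→Dale→Corby→Spruce→Easton→Ivy: 6+11+5+11+17+12 = 62
Ivy→Knoll→Dale→Spruce→Easton→Corby→Ivy: 6+11+6+17+14+18 = 72
Ivy→Knoll→Dale→Spruce→Corby→Easton→Ivy: 6+11+6+11+14+12 = 60
Ivy→Knoll→Easton→Dale→Corby→Spruce→Ivy: 6+10+16+5+11+13 = 61
Ivy→Knoll→Easton→Dale→Spruce→Corby→Ivy: 6+10+16+6+11+18 = 67
Ivy→Knoll→Easton→Corby→Dale→Spruce→Ivy: 6+10+14+5+6+13 = 54
Ivy→Knoll→Easton→Corby→Spruce→Dale→Ivy: 6+10+14+11+6+17 = 64
Ivy→Knoll→Easton→Spruce→Dale→Corby→Ivy: 6+10+17+6+5+18 = 62
Ivy→Knoll→Easton→Spruce→Corby→Dale→Ivy: 6+10+17+11+5+17 = 66
Ivy→Knoll→Corby→Dale→Easton→Spruce→Ivy: 6+13+5+16+17+13 = 70
Ivy→Knoll→Corby→Dale→Spruce→Easton→Ivy: 6+13+5+6+17+12 = 59
… (46 more)
Ivy→Knoll→Spruce→Dale→Corby→Easton→Ivy: 6+8+6+5+14+12 = 51  ← best
The minimum is 51.
One optimal route: Ivy → Knoll → Spruce → Dale → Corby → Easton → Ivy (or its reverse).

Shortest round trip = 51 blocks.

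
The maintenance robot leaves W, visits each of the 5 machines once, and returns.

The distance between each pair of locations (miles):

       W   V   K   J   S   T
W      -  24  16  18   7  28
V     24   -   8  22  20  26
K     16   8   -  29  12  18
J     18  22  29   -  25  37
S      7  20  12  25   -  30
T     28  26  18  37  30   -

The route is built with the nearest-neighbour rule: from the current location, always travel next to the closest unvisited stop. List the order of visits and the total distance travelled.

Nearest-neighbour total = 114 miles; route W → S → K → V → J → T → W.

At W the remaining stops are S 7, K 16, J 18, V 24, T 28; go to S.
At S the remaining stops are K 12, V 20, J 25, T 30; go to K.
At K the remaining stops are V 8, T 18, J 29; go to V.
At V the remaining stops are J 22, T 26; go to J.
At J the remaining stops are T 37; go to T.
Return T→W: 28.
Total = 7 + 12 + 8 + 22 + 37 + 28 = 114.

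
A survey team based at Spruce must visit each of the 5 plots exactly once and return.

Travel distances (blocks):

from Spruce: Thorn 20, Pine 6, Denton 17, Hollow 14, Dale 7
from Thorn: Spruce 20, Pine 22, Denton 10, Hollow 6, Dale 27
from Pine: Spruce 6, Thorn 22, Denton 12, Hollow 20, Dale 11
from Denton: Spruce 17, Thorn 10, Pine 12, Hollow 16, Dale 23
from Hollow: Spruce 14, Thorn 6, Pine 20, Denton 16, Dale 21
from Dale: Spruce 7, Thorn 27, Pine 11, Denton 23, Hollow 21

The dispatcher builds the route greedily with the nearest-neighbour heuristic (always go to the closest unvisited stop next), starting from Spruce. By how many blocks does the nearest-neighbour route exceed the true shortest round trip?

Spruce: Pine=6, Dale=7, Hollow=14, Denton=17, Thorn=20 ⇒ Pine
Pine: Dale=11, Denton=12, Hollow=20, Thorn=22 ⇒ Dale
Dale: Hollow=21, Denton=23, Thorn=27 ⇒ Hollow
Hollow: Thorn=6, Denton=16 ⇒ Thorn
Thorn: Denton=10 ⇒ Denton
NN route Spruce → Pine → Dale → Hollow → Thorn → Denton → Spruce costs 71.
Optimal: Spruce → Hollow → Thorn → Denton → Pine → Dale → Spruce costs 60 (by enumerating all 60 distinct tours).
Excess = 71 − 60 = 11.

11 blocks longer than the optimal tour.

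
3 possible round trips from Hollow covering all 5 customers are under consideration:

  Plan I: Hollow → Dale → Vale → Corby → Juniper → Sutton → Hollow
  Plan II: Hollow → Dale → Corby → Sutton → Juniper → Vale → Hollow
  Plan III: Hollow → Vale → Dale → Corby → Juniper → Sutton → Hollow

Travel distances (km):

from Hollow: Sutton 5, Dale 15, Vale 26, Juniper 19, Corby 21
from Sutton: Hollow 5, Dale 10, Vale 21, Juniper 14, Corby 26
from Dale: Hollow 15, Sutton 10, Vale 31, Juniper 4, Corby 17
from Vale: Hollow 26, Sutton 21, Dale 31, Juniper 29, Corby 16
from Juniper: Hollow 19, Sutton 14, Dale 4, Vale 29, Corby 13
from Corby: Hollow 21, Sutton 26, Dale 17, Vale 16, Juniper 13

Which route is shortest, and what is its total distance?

Shortest is Plan I, total 94 km.

Plan I: 15 + 31 + 16 + 13 + 14 + 5 = 94
Plan II: 15 + 17 + 26 + 14 + 29 + 26 = 127
Plan III: 26 + 31 + 17 + 13 + 14 + 5 = 106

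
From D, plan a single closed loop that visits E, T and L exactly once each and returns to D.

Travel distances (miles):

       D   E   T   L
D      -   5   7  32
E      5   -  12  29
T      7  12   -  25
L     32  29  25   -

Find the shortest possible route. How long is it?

Shortest round trip = 66 miles.

With 3 stops there are 3!/2 = 3 distinct round trips (a route and its reverse cost the same).
D - E - T - L - D: 5+12+25+32 = 74
D - E - L - T - D: 5+29+25+7 = 66
D - T - E - L - D: 7+12+29+32 = 80
The minimum is 66.
One optimal route: D → E → L → T → D (or its reverse).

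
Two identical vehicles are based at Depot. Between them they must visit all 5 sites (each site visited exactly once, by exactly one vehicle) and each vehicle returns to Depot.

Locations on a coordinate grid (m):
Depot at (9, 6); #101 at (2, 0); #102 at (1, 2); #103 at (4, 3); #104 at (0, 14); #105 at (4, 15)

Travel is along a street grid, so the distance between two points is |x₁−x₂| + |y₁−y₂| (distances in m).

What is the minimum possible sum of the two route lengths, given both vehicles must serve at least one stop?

64 m — the smallest possible combined total.

Check every non-empty split of the stops between the two vehicles; for each half take its own optimal tour:
  {#101} + {#102, #103, #104, #105}: 26 + 44 = 70
  {#102} + {#101, #103, #104, #105}: 24 + 48 = 72
  {#101, #102} + {#103, #104, #105}: 28 + 42 = 70
  {#103} + {#101, #102, #104, #105}: 16 + 48 = 64
  {#101, #103} + {#102, #104, #105}: 26 + 44 = 70
  {#102, #103} + {#101, #104, #105}: 24 + 48 = 72
  … (15 splits in total)
Best: vehicle 1 Depot → #103 → Depot = 16; vehicle 2 Depot → #101 → #102 → #104 → #105 → Depot = 48; combined 64.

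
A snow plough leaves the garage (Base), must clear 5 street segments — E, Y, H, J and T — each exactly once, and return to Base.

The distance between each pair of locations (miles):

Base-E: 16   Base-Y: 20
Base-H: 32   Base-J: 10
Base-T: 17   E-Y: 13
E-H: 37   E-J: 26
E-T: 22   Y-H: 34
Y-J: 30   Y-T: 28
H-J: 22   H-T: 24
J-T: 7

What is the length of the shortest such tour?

Base - E - Y - H - J - T - Base: 16+13+34+22+7+17 = 109
Base - E - Y - H - T - J - Base: 16+13+34+24+7+10 = 104
Base - E - Y - J - H - T - Base: 16+13+30+22+24+17 = 122
Base - E - Y - J - T - H - Base: 16+13+30+7+24+32 = 122
Base - E - Y - T - H - J - Base: 16+13+28+24+22+10 = 113
Base - E - Y - T - J - H - Base: 16+13+28+7+22+32 = 118
Base - E - H - Y - J - T - Base: 16+37+34+30+7+17 = 141
Base - E - H - Y - T - J - Base: 16+37+34+28+7+10 = 132
Base - E - H - J - Y - T - Base: 16+37+22+30+28+17 = 150
Base - E - H - J - T - Y - Base: 16+37+22+7+28+20 = 130
Base - E - H - T - Y - J - Base: 16+37+24+28+30+10 = 145
Base - E - H - T - J - Y - Base: 16+37+24+7+30+20 = 134
Base - E - J - Y - H - T - Base: 16+26+30+34+24+17 = 147
Base - E - J - Y - T - H - Base: 16+26+30+28+24+32 = 156
… (46 more)
The minimum is 104.
One optimal route: Base → E → Y → H → T → J → Base (or its reverse).

Minimum total distance: 104 miles.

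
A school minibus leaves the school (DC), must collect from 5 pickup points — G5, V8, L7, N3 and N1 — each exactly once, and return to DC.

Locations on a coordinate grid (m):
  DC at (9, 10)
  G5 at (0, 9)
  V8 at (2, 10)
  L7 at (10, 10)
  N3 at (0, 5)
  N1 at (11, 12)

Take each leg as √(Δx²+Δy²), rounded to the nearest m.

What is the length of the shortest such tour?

DC - G5 - V8 - L7 - N3 - N1 - DC: 9+2+8+11+13+3 = 46
DC - G5 - V8 - L7 - N1 - N3 - DC: 9+2+8+2+13+10 = 44
DC - G5 - V8 - N3 - L7 - N1 - DC: 9+2+5+11+2+3 = 32
DC - G5 - V8 - N3 - N1 - L7 - DC: 9+2+5+13+2+1 = 32
DC - G5 - V8 - N1 - L7 - N3 - DC: 9+2+9+2+11+10 = 43
DC - G5 - V8 - N1 - N3 - L7 - DC: 9+2+9+13+11+1 = 45
DC - G5 - L7 - V8 - N3 - N1 - DC: 9+10+8+5+13+3 = 48
DC - G5 - L7 - V8 - N1 - N3 - DC: 9+10+8+9+13+10 = 59
DC - G5 - L7 - N3 - V8 - N1 - DC: 9+10+11+5+9+3 = 47
DC - G5 - L7 - N3 - N1 - V8 - DC: 9+10+11+13+9+7 = 59
DC - G5 - L7 - N1 - V8 - N3 - DC: 9+10+2+9+5+10 = 45
DC - G5 - L7 - N1 - N3 - V8 - DC: 9+10+2+13+5+7 = 46
DC - G5 - N3 - V8 - L7 - N1 - DC: 9+4+5+8+2+3 = 31
DC - G5 - N3 - V8 - N1 - L7 - DC: 9+4+5+9+2+1 = 30
… (46 more)
DC - L7 - N1 - V8 - G5 - N3 - DC: 1+2+9+2+4+10 = 28  ← best
The minimum is 28.
One optimal route: DC → L7 → N1 → V8 → G5 → N3 → DC (or its reverse).

Shortest round trip = 28 m.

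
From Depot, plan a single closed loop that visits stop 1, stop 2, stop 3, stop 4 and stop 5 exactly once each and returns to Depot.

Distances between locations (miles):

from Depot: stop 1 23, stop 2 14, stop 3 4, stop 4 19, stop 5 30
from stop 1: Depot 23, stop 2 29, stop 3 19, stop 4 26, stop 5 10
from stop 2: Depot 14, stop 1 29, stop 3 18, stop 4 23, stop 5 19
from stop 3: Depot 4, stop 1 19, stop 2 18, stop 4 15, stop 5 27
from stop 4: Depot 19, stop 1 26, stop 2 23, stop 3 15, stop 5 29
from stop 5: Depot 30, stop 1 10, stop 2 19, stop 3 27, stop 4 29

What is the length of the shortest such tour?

Minimum total distance: 88 miles.

Depot - stop 1 - stop 2 - stop 3 - stop 4 - stop 5 - Depot: 23+29+18+15+29+30 = 144
Depot - stop 1 - stop 2 - stop 3 - stop 5 - stop 4 - Depot: 23+29+18+27+29+19 = 145
Depot - stop 1 - stop 2 - stop 4 - stop 3 - stop 5 - Depot: 23+29+23+15+27+30 = 147
Depot - stop 1 - stop 2 - stop 4 - stop 5 - stop 3 - Depot: 23+29+23+29+27+4 = 135
Depot - stop 1 - stop 2 - stop 5 - stop 3 - stop 4 - Depot: 23+29+19+27+15+19 = 132
Depot - stop 1 - stop 2 - stop 5 - stop 4 - stop 3 - Depot: 23+29+19+29+15+4 = 119
Depot - stop 1 - stop 3 - stop 2 - stop 4 - stop 5 - Depot: 23+19+18+23+29+30 = 142
Depot - stop 1 - stop 3 - stop 2 - stop 5 - stop 4 - Depot: 23+19+18+19+29+19 = 127
Depot - stop 1 - stop 3 - stop 4 - stop 2 - stop 5 - Depot: 23+19+15+23+19+30 = 129
Depot - stop 1 - stop 3 - stop 4 - stop 5 - stop 2 - Depot: 23+19+15+29+19+14 = 119
Depot - stop 1 - stop 3 - stop 5 - stop 2 - stop 4 - Depot: 23+19+27+19+23+19 = 130
Depot - stop 1 - stop 3 - stop 5 - stop 4 - stop 2 - Depot: 23+19+27+29+23+14 = 135
Depot - stop 1 - stop 4 - stop 2 - stop 3 - stop 5 - Depot: 23+26+23+18+27+30 = 147
Depot - stop 1 - stop 4 - stop 2 - stop 5 - stop 3 - Depot: 23+26+23+19+27+4 = 122
… (46 more)
Depot - stop 2 - stop 5 - stop 1 - stop 4 - stop 3 - Depot: 14+19+10+26+15+4 = 88  ← best
The minimum is 88.
One optimal route: Depot → stop 2 → stop 5 → stop 1 → stop 4 → stop 3 → Depot (or its reverse).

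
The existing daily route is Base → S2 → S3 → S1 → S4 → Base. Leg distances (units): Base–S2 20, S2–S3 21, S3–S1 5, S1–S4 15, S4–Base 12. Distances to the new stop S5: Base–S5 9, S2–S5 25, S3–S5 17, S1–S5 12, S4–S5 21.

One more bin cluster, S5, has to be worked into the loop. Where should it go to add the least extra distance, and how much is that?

Insertion cost between consecutive stops i–j is d(i,S5) + d(S5,j) − d(i,j):
  between Base and S2: 9 + 25 − 20 = 14
  between S2 and S3: 25 + 17 − 21 = 21
  between S3 and S1: 17 + 12 − 5 = 24
  between S1 and S4: 12 + 21 − 15 = 18
  between S4 and Base: 21 + 9 − 12 = 18
Cheapest insertion is between Base and S2, adding 14.
New total = 73 + 14 = 87.

Minimum extra distance: 14, inserting S5 between Base and S2.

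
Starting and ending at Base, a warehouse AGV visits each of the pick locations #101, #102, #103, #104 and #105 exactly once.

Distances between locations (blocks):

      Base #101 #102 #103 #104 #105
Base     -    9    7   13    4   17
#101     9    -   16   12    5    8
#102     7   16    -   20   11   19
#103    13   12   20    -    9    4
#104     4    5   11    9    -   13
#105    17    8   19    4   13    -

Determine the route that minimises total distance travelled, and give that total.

Base→#101→#102→#103→#104→#105→Base: 9+16+20+9+13+17 = 84
Base→#101→#102→#103→#105→#104→Base: 9+16+20+4+13+4 = 66
Base→#101→#102→#104→#103→#105→Base: 9+16+11+9+4+17 = 66
Base→#101→#102→#104→#105→#103→Base: 9+16+11+13+4+13 = 66
Base→#101→#102→#105→#103→#104→Base: 9+16+19+4+9+4 = 61
Base→#101→#102→#105→#104→#103→Base: 9+16+19+13+9+13 = 79
Base→#101→#103→#102→#104→#105→Base: 9+12+20+11+13+17 = 82
Base→#101→#103→#102→#105→#104→Base: 9+12+20+19+13+4 = 77
Base→#101→#103→#104→#102→#105→Base: 9+12+9+11+19+17 = 77
Base→#101→#103→#104→#105→#102→Base: 9+12+9+13+19+7 = 69
Base→#101→#103→#105→#102→#104→Base: 9+12+4+19+11+4 = 59
Base→#101→#103→#105→#104→#102→Base: 9+12+4+13+11+7 = 56
Base→#101→#104→#102→#103→#105→Base: 9+5+11+20+4+17 = 66
Base→#101→#104→#102→#105→#103→Base: 9+5+11+19+4+13 = 61
… (46 more)
Base→#101→#105→#103→#104→#102→Base: 9+8+4+9+11+7 = 48  ← best
The minimum is 48.
One optimal route: Base → #101 → #105 → #103 → #104 → #102 → Base (or its reverse).

Shortest round trip = 48 blocks.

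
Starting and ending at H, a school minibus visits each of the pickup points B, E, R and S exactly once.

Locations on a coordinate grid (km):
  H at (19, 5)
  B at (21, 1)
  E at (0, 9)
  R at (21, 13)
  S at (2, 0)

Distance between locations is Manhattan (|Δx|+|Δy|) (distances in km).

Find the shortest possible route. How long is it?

With 4 stops there are 4!/2 = 12 distinct round trips (a route and its reverse cost the same).
H→B→E→R→S→H: 6+29+25+32+22 = 114
H→B→E→S→R→H: 6+29+11+32+10 = 88
H→B→R→E→S→H: 6+12+25+11+22 = 76
H→B→R→S→E→H: 6+12+32+11+23 = 84
H→B→S→E→R→H: 6+20+11+25+10 = 72
H→B→S→R→E→H: 6+20+32+25+23 = 106
H→E→B→R→S→H: 23+29+12+32+22 = 118
H→E→B→S→R→H: 23+29+20+32+10 = 114
H→E→R→B→S→H: 23+25+12+20+22 = 102
H→E→S→B→R→H: 23+11+20+12+10 = 76
H→R→B→E→S→H: 10+12+29+11+22 = 84
H→R→E→B→S→H: 10+25+29+20+22 = 106
The minimum is 72.
One optimal route: H → B → S → E → R → H (or its reverse).

Shortest round trip = 72 km.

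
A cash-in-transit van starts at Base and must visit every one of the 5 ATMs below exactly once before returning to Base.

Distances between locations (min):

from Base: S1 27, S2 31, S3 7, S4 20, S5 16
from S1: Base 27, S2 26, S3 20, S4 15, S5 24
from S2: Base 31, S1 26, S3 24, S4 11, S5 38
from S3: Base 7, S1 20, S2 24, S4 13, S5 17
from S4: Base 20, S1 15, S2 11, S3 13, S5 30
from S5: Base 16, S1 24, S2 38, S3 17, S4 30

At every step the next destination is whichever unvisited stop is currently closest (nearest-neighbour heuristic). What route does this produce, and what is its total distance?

Base → [S3:7 / S5:16 / S4:20 / S1:27 / S2:31] → S3 (7)
S3 → [S4:13 / S5:17 / S1:20 / S2:24] → S4 (13)
S4 → [S2:11 / S1:15 / S5:30] → S2 (11)
S2 → [S1:26 / S5:38] → S1 (26)
S1 → [S5:24] → S5 (24)
Return S5→Base: 16.
Total = 7 + 13 + 11 + 26 + 24 + 16 = 97.

97 min along Base → S3 → S4 → S2 → S1 → S5 → Base.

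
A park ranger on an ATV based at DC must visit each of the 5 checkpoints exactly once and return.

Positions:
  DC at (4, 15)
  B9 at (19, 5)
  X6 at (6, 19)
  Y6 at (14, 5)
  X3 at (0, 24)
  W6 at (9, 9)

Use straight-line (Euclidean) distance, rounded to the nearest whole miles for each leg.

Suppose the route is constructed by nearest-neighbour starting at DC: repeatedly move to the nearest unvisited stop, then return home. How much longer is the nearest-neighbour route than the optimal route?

From DC: X6=4, W6=8, X3=10, Y6=14, B9=18 → choose X6 (4).
From X6: X3=8, W6=10, Y6=16, B9=19 → choose X3 (8).
From X3: W6=17, Y6=24, B9=27 → choose W6 (17).
From W6: Y6=6, B9=11 → choose Y6 (6).
From Y6: B9=5 → choose B9 (5).
NN route DC → X6 → X3 → W6 → Y6 → B9 → DC costs 58.
Optimal: DC → X3 → X6 → B9 → Y6 → W6 → DC costs 56 (by enumerating all 60 distinct tours).
Excess = 58 − 56 = 2.

2 miles longer than the optimal tour.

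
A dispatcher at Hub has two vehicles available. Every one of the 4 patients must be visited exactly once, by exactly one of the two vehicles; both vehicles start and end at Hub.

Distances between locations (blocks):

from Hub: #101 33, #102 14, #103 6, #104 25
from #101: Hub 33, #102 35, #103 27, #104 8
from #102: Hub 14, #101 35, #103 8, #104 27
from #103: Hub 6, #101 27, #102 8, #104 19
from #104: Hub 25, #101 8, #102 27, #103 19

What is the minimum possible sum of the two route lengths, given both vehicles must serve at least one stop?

Minimum combined distance: 94 blocks.

Try each way of splitting the stops between the two vehicles (each non-empty) and, for each split, find the best tour for each vehicle:
  {#101} + {#102, #103, #104}: 66 + 66 = 132
  {#102} + {#101, #103, #104}: 28 + 66 = 94
  {#101, #102} + {#103, #104}: 82 + 50 = 132
  {#103} + {#101, #102, #104}: 12 + 82 = 94
  {#101, #103} + {#102, #104}: 66 + 66 = 132
  {#102, #103} + {#101, #104}: 28 + 66 = 94
  … (7 splits in total)
Best: vehicle 1 Hub → #102 → Hub = 28; vehicle 2 Hub → #101 → #104 → #103 → Hub = 66; combined 94.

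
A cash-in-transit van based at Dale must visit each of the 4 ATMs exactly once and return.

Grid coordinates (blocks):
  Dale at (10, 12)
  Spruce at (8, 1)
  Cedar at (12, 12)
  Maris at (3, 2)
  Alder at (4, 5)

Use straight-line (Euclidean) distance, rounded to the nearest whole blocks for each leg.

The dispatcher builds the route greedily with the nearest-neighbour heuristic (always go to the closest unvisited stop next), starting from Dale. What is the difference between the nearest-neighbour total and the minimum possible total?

Dale: Cedar=2, Alder=9, Spruce=11, Maris=12 ⇒ Cedar
Cedar: Alder=11, Spruce=12, Maris=13 ⇒ Alder
Alder: Maris=3, Spruce=6 ⇒ Maris
Maris: Spruce=5 ⇒ Spruce
NN route Dale → Cedar → Alder → Maris → Spruce → Dale costs 32.
Optimal: Dale → Cedar → Spruce → Maris → Alder → Dale costs 31 (by enumerating all 12 distinct tours).
Excess = 32 − 31 = 1.

The nearest-neighbour route is 1 blocks longer than optimal.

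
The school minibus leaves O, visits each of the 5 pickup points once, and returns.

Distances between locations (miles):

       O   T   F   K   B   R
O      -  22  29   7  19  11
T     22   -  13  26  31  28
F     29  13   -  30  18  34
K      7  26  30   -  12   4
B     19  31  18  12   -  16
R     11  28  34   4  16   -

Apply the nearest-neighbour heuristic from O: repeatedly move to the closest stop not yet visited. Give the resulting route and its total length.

80 miles along O → K → R → B → F → T → O.

At O the remaining stops are K 7, R 11, B 19, T 22, F 29; go to K.
At K the remaining stops are R 4, B 12, T 26, F 30; go to R.
At R the remaining stops are B 16, T 28, F 34; go to B.
At B the remaining stops are F 18, T 31; go to F.
At F the remaining stops are T 13; go to T.
Return T→O: 22.
Total = 7 + 4 + 16 + 18 + 13 + 22 = 80.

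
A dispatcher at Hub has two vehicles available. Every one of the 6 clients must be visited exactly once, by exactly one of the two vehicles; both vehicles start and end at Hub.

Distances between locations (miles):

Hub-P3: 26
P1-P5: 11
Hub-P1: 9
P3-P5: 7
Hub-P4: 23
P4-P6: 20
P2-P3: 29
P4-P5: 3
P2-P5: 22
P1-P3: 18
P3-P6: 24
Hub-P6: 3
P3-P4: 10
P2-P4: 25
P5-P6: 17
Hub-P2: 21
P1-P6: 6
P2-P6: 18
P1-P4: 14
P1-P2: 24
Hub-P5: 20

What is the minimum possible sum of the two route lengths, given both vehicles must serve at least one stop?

89 miles — the smallest possible combined total.

Check every non-empty split of the stops between the two vehicles; for each half take its own optimal tour:
  {P1} + {P2, P3, P4, P5, P6}: 18 + 82 = 100
  {P2} + {P1, P3, P4, P5, P6}: 42 + 59 = 101
  {P1, P2} + {P3, P4, P5, P6}: 54 + 59 = 113
  {P3} + {P1, P2, P4, P5, P6}: 52 + 69 = 121
  {P1, P3} + {P2, P4, P5, P6}: 53 + 69 = 122
  {P2, P3} + {P1, P4, P5, P6}: 76 + 46 = 122
  … (31 splits in total)
  {P1, P2, P3, P4, P5} + {P6}: 83 + 6 = 89  ← best
Best: vehicle 1 Hub → P1 → P3 → P4 → P5 → P2 → Hub = 83; vehicle 2 Hub → P6 → Hub = 6; combined 89.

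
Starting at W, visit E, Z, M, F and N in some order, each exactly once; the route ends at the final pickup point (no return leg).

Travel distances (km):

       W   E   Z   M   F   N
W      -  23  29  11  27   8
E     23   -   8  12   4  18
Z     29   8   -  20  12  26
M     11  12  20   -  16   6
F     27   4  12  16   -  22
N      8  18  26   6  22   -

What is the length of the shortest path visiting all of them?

Shortest open route: 42 km.

There are 5! = 120 possible orderings.
W → E → Z → M → F → N: 23+8+20+16+22 = 89
W → E → Z → M → N → F: 23+8+20+6+22 = 79
W → E → Z → F → M → N: 23+8+12+16+6 = 65
W → E → Z → F → N → M: 23+8+12+22+6 = 71
W → E → Z → N → M → F: 23+8+26+6+16 = 79
W → E → Z → N → F → M: 23+8+26+22+16 = 95
W → E → M → Z → F → N: 23+12+20+12+22 = 89
W → E → M → Z → N → F: 23+12+20+26+22 = 103
W → E → M → F → Z → N: 23+12+16+12+26 = 89
W → E → M → F → N → Z: 23+12+16+22+26 = 99
W → E → M → N → Z → F: 23+12+6+26+12 = 79
W → E → M → N → F → Z: 23+12+6+22+12 = 75
W → E → F → Z → M → N: 23+4+12+20+6 = 65
W → E → F → Z → N → M: 23+4+12+26+6 = 71
… (106 more)
W → N → M → E → F → Z: 8+6+12+4+12 = 42  ← best
The minimum is 42.
One shortest path: W → N → M → E → F → Z.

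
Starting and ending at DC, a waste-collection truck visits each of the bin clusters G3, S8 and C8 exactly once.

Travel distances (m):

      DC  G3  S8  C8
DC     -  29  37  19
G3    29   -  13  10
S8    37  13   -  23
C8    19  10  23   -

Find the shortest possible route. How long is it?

Shortest round trip = 79 m.

With 3 stops there are 3!/2 = 3 distinct round trips (a route and its reverse cost the same).
DC → G3 → S8 → C8 → DC: 29+13+23+19 = 84
DC → G3 → C8 → S8 → DC: 29+10+23+37 = 99
DC → S8 → G3 → C8 → DC: 37+13+10+19 = 79
The minimum is 79.
One optimal route: DC → S8 → G3 → C8 → DC (or its reverse).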